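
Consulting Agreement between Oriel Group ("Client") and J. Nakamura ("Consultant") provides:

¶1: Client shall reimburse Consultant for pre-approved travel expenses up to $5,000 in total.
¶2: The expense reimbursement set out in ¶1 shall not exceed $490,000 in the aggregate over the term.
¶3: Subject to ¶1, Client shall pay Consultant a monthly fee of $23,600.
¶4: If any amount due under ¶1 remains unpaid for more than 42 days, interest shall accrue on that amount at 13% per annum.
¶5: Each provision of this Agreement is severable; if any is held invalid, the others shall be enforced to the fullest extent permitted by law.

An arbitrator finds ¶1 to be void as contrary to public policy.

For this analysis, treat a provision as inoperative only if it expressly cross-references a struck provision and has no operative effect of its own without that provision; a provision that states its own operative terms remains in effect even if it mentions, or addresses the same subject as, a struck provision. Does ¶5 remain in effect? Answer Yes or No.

Yes

¶1 is struck. ¶2 operates only by reference to ¶1, so it falls with ¶1. ¶4 does nothing except set the default interest on the expense reimbursement by reference to ¶1; with ¶1 gone it has no independent effect and is inoperative. ¶3 mentions ¶1 but its own obligation stands independently of ¶1, so ¶3 is not affected. Under the severability clause in ¶5, the remaining provisions continue in force. That leaves ¶3 and ¶5 in effect. ¶5 is among the surviving provisions, so the answer is yes.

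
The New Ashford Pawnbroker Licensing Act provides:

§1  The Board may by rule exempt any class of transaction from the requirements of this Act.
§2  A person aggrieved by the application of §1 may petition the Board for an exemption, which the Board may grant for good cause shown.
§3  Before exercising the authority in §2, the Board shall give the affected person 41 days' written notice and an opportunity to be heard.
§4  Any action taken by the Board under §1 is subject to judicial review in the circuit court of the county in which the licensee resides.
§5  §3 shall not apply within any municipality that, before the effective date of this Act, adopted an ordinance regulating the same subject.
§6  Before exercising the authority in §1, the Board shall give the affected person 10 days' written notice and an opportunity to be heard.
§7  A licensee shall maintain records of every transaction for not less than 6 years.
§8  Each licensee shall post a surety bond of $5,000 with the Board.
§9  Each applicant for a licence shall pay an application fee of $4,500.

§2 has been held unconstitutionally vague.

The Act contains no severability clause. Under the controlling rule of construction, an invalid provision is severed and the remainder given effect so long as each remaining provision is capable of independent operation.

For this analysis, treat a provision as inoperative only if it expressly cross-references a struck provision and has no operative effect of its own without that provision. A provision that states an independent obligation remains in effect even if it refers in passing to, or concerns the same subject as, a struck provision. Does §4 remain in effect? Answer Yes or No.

Yes

§2 is struck. §3 operates only by reference to §2, so it falls with §2. §5 merely fixes the local-preemption carve-out from §3; with §3 gone it has nothing to operate on and falls away. With no severability clause, the stated default rule severs what cannot stand and enforces each remaining provision that can operate on its own. That leaves §1, §4, §6, §7, §8, and §9 in effect. §4 is among the surviving provisions, so the answer is yes.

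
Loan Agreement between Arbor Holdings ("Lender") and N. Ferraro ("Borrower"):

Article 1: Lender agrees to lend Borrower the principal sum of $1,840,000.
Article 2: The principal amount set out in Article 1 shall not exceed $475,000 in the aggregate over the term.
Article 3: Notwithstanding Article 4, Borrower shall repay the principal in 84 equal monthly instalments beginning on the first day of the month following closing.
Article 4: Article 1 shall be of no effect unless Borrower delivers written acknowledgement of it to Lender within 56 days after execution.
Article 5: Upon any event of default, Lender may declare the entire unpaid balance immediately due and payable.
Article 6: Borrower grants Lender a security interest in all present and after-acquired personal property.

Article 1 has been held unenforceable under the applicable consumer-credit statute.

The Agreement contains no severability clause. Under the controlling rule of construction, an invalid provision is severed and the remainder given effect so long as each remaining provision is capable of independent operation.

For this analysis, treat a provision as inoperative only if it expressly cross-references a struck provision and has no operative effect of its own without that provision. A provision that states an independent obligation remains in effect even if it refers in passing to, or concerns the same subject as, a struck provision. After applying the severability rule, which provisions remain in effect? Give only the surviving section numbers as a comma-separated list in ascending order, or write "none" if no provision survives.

3, 5, 6

Article 1 is struck. The whole of Article 2 is the aggregate cap on the principal amount, defined by reference to Article 1, so Article 2 cannot stand once Article 1 is removed. Article 4 has no operative effect of its own apart from Article 1 and is therefore inoperative. Although Article 3 refers to Article 4, its operative terms do not depend on Article 4, so it remains in effect. With no severability clause, the stated default rule severs what cannot stand and enforces each remaining provision that can operate on its own. The provisions still in force are Article 3, Article 5, and Article 6.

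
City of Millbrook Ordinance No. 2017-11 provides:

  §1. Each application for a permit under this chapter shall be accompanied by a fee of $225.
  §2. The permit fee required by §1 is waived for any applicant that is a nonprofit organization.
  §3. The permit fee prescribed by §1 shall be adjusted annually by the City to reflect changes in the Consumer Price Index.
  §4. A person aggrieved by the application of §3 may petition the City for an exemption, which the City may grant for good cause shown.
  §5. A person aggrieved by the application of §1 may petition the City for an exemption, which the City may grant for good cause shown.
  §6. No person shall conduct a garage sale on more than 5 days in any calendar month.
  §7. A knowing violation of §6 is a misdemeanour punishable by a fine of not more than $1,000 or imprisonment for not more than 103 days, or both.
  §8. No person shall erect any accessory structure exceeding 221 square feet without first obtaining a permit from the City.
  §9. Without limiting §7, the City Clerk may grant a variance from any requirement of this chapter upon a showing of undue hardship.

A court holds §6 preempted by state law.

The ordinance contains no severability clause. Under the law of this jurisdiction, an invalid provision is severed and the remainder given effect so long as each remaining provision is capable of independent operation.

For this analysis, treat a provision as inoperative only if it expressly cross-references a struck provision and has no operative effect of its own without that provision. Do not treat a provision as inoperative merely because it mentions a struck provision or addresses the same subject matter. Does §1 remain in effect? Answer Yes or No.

§6 is struck. §7 operates only by reference to §6, so it falls with §6. §9 mentions §7 but its own obligation stands independently of §7, so §9 is not affected. With no severability clause, the stated default rule severs what cannot stand and enforces each remaining provision that can operate on its own. The provisions still in force are §1, §2, §3, §4, §5, §8, and §9. §1 is among the surviving provisions, so the answer is yes.

Yes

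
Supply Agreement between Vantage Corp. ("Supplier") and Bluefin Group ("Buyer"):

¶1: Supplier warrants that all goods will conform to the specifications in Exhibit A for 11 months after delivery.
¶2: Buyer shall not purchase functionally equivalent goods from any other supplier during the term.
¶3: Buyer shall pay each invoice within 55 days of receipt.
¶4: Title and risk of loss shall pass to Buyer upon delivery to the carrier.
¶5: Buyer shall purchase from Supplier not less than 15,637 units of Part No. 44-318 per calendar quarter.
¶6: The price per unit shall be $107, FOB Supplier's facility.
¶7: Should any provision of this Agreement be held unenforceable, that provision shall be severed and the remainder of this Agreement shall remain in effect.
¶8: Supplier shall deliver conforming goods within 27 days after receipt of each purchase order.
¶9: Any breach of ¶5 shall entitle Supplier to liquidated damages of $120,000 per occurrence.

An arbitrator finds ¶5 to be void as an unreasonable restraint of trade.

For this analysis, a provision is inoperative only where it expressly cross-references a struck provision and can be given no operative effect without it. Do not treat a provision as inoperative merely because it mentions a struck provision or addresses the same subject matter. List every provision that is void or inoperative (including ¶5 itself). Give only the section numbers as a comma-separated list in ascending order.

5, 9

¶5 is struck. The whole of ¶9 is the liquidated-damages amount, defined by reference to ¶5, so ¶9 cannot stand once ¶5 is removed. ¶7 is a severability clause and preserves every provision that can still be given independent effect. ¶1, ¶2, ¶3, ¶4, ¶6, ¶7, and ¶8 remain in effect.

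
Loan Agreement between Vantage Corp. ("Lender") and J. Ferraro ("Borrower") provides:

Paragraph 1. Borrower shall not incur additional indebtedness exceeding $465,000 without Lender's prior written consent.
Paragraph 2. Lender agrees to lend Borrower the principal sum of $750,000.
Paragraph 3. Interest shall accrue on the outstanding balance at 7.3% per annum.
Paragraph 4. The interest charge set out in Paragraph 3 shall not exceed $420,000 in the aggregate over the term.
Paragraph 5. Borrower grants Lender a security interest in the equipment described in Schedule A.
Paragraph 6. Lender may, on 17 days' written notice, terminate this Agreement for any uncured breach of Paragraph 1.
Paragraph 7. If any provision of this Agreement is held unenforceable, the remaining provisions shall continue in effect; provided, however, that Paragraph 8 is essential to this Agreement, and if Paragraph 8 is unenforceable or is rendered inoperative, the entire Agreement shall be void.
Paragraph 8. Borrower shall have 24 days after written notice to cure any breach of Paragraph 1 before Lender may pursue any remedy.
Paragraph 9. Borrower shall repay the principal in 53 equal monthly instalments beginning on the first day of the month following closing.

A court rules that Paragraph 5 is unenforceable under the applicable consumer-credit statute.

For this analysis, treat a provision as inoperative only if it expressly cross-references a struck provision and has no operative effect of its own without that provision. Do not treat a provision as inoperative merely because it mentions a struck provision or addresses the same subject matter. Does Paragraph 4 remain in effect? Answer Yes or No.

Paragraph 5 is struck. No other provision's operative terms depend on Paragraph 5. Paragraph 7 makes Paragraph 8 an essential term, but Paragraph 8 is unaffected, so the severability proviso in Paragraph 7 preserves the remaining provisions. The provisions still in force are Paragraph 1, Paragraph 2, Paragraph 3, Paragraph 4, Paragraph 6, Paragraph 7, Paragraph 8, and Paragraph 9. Paragraph 4 is among the surviving provisions, so the answer is yes.

Yes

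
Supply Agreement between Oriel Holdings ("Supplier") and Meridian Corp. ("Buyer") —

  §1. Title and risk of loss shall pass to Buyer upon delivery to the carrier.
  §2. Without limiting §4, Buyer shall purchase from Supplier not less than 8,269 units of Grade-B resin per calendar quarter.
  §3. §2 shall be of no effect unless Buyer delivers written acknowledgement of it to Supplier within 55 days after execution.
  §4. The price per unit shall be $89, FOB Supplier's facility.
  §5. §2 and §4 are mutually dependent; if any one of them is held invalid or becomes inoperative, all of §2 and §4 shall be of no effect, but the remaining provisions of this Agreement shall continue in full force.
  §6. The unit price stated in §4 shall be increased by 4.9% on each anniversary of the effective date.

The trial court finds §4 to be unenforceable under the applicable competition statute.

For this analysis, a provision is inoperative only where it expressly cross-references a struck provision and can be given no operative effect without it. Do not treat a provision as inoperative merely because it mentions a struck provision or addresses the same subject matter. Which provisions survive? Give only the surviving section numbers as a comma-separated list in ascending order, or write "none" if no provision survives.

1, 5

§4 is struck. §6 has no operative effect of its own apart from §4 and is therefore inoperative. §5 declares §2 and §4 mutually dependent; since one of them has fallen, all of them are of no effect. That brings down §2 as well. §3 in turn depends solely on a provision now struck and likewise falls. The remainder continues in force under §5. That leaves §1 and §5 in effect.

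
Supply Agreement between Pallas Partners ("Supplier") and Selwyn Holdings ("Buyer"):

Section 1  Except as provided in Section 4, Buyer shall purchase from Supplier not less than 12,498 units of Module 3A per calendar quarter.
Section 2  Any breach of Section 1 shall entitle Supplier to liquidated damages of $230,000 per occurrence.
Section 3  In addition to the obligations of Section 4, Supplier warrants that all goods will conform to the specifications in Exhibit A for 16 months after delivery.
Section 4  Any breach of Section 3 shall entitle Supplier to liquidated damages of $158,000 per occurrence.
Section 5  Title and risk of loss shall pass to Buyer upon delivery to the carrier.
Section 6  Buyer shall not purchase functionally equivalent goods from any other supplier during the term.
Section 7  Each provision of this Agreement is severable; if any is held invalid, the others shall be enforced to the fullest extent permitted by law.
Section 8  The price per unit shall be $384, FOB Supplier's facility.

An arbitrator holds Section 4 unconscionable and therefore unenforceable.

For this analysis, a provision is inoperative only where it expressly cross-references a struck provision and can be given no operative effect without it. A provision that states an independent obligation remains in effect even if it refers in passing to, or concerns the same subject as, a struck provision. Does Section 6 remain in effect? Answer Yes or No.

Yes

Section 4 is struck. Section 3 mentions Section 4 but its own obligation stands independently of Section 4, so Section 3 is not affected. Although Section 1 refers to Section 4, its operative terms do not depend on Section 4, so it remains in effect. Nothing else in the Agreement is defined by reference to Section 4. Section 7 is a severability clause and preserves every provision that can still be given independent effect. That leaves Section 1, Section 2, Section 3, Section 5, Section 6, Section 7, and Section 8 in effect. Section 6 is among the surviving provisions, so the answer is yes.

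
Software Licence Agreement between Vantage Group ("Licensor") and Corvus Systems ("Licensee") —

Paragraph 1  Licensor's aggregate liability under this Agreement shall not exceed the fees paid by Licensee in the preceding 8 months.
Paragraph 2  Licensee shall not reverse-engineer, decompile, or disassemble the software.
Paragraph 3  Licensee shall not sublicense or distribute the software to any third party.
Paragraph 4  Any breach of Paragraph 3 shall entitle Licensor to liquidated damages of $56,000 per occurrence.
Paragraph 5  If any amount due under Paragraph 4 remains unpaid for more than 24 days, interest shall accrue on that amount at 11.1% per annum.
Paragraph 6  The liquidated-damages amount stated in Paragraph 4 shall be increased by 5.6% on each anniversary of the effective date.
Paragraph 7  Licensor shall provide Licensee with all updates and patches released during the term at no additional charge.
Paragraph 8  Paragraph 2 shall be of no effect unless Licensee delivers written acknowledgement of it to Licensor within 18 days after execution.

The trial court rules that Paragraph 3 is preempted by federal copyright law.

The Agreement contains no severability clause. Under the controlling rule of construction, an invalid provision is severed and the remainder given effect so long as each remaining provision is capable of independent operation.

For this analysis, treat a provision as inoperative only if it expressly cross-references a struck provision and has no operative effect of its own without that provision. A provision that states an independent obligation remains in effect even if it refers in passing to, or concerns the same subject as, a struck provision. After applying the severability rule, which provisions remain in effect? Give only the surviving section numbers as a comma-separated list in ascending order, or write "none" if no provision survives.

Paragraph 3 is struck. Paragraph 4 does nothing except set the liquidated-damages amount by reference to Paragraph 3; with Paragraph 3 gone it has no independent effect and is inoperative. The whole of Paragraph 5 is the default interest on the liquidated-damages amount, defined by reference to Paragraph 4, so Paragraph 5 cannot stand once Paragraph 4 is removed. Paragraph 6 has no operative effect of its own apart from Paragraph 4 and is therefore inoperative. With no severability clause, the stated default rule severs what cannot stand and enforces each remaining provision that can operate on its own. Paragraph 1, Paragraph 2, Paragraph 7, and Paragraph 8 remain in effect.

1, 2, 7, 8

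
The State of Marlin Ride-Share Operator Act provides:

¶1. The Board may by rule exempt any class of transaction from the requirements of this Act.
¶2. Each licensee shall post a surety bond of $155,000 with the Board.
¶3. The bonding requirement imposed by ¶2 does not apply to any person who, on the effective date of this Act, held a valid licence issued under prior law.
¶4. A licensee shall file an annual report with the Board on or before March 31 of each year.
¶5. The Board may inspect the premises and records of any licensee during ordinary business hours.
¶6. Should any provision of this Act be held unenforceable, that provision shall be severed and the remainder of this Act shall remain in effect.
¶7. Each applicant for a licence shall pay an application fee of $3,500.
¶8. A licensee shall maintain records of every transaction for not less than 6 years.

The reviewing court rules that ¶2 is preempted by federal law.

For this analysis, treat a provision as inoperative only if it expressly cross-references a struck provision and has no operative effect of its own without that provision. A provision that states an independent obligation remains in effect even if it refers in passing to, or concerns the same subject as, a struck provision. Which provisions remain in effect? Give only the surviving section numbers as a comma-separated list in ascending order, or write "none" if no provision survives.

¶2 is struck. The only function of ¶3 is the grandfather exemption from ¶2, so it cannot stand once ¶2 is removed. Under the severability clause in ¶6, the remaining provisions continue in force. ¶1, ¶4, ¶5, ¶6, ¶7, and ¶8 remain in effect.

1, 4, 5, 6, 7, 8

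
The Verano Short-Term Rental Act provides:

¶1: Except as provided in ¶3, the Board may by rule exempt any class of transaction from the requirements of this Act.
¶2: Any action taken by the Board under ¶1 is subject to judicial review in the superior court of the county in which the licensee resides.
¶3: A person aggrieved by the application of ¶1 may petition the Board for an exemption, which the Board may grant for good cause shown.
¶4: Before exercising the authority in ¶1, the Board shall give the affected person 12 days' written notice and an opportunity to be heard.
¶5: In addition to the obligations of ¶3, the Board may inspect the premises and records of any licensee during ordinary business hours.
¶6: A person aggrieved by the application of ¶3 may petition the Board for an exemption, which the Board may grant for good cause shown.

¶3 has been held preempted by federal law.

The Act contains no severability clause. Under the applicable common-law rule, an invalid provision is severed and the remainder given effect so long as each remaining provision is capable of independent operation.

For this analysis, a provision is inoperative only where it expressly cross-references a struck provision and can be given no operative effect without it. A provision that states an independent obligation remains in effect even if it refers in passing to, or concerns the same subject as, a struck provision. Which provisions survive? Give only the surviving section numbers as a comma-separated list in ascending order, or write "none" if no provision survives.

¶3 is struck. The only function of ¶6 is the exemption procedure for ¶3, so it cannot stand once ¶3 is removed. Although ¶5 refers to ¶3, its operative terms do not depend on ¶3, so it remains in effect. Although ¶1 refers to ¶3, its operative terms do not depend on ¶3, so it remains in effect. Under the stated default rule, only provisions that cannot operate independently fall away; the rest are enforced. The provisions still in force are ¶1, ¶2, ¶4, and ¶5.

1, 2, 4, 5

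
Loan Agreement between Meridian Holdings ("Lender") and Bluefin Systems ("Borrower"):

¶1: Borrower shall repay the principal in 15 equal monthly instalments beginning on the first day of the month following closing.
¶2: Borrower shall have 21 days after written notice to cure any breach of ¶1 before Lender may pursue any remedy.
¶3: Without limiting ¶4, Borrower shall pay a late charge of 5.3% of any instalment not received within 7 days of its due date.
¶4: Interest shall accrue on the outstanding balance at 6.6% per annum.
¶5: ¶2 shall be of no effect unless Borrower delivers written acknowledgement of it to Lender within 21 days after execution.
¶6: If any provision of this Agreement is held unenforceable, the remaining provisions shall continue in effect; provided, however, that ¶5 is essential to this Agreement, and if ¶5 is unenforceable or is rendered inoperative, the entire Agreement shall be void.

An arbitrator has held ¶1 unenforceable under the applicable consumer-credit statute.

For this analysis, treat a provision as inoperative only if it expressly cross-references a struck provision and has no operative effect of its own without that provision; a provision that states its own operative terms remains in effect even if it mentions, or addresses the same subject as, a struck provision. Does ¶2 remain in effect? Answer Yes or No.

¶1 is struck. The only function of ¶2 is the cure period for breach of ¶1, so it cannot stand once ¶1 is removed. ¶5 has no operative effect of its own apart from ¶2 and is therefore inoperative. ¶6 makes ¶5 an essential term, and ¶5 has been rendered inoperative by the cascade; under ¶6, the entire Agreement is therefore void. No provision of the Agreement survives. ¶2 is among the inoperative provisions, so the answer is no.

No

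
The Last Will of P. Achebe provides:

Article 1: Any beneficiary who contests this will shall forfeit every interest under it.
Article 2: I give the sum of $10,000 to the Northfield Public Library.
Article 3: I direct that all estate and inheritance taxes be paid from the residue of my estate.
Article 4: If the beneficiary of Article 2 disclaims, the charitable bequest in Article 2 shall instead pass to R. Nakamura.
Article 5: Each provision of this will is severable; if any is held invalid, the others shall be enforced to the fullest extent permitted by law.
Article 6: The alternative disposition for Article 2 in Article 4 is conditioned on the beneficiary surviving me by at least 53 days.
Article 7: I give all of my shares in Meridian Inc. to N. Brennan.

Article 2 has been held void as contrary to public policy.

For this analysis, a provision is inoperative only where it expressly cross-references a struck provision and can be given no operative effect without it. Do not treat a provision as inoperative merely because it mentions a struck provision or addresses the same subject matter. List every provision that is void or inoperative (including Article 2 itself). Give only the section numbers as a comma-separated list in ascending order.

Article 2 is struck. Article 4 operates only by reference to Article 2, so it falls with Article 2. Article 6 merely fixes the survivorship condition on Article 4; with Article 4 gone it has nothing to operate on and falls away. Under the severability clause in Article 5, the remaining provisions continue in force. That leaves Article 1, Article 3, Article 5, and Article 7 in effect.

2, 4, 6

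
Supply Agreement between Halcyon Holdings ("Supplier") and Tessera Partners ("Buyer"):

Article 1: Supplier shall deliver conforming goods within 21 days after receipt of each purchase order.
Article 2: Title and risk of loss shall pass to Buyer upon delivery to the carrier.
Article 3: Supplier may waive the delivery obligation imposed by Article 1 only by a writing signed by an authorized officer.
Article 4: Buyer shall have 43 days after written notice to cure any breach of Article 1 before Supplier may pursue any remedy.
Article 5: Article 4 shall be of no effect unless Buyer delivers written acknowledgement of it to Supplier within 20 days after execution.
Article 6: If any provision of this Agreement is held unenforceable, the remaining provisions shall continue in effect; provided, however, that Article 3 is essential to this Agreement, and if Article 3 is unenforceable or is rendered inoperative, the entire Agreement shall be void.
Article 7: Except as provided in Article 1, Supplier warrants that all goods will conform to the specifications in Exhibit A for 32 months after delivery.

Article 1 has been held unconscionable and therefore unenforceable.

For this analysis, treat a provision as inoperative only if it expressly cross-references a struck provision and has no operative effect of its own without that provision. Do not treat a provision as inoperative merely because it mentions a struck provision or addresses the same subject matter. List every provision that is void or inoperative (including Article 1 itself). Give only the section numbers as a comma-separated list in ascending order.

1, 2, 3, 4, 5, 6, 7

Article 1 is struck. Article 3 has no operative effect of its own apart from Article 1 and is therefore inoperative. Article 4 has no operative effect of its own apart from Article 1 and is therefore inoperative. The only function of Article 5 is the acknowledgement condition for Article 4, so it cannot stand once Article 4 is removed. Article 6 makes Article 3 an essential term, and Article 3 has been rendered inoperative by the cascade; under Article 6, the entire Agreement is therefore void. No provision of the Agreement survives.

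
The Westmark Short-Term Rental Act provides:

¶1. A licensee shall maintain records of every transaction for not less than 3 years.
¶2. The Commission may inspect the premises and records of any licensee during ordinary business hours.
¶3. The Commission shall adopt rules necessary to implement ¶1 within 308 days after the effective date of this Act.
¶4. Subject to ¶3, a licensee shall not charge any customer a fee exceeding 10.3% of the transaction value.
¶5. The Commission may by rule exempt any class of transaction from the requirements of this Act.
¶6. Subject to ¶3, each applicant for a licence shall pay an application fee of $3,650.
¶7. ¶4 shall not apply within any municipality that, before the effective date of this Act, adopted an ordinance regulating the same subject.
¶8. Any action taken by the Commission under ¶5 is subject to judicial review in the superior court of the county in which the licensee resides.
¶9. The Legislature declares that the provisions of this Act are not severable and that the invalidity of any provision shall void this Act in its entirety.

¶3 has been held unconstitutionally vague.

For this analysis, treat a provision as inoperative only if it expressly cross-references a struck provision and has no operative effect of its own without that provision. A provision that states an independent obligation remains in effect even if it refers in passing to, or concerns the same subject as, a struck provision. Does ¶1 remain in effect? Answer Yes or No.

¶3 is struck. No other provision's operative terms depend on ¶3. ¶9 provides that the Act is not severable, so the invalidity of any one provision voids the entire Act. No provision of the Act survives. ¶1 is among the inoperative provisions, so the answer is no.

No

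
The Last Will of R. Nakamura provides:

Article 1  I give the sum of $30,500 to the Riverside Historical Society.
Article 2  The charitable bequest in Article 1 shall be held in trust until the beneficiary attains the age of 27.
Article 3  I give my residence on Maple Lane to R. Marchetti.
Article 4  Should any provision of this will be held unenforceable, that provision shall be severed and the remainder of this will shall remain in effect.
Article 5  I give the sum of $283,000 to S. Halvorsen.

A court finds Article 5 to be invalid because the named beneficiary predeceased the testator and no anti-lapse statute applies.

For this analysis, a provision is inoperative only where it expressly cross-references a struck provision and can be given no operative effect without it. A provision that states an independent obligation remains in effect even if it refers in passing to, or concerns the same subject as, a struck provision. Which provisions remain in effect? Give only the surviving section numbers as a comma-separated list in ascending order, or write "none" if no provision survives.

Article 5 is struck. No other provision's operative terms depend on Article 5. Article 4 is a severability clause and preserves every provision that can still be given independent effect. Article 1, Article 2, Article 3, and Article 4 remain in effect.

1, 2, 3, 4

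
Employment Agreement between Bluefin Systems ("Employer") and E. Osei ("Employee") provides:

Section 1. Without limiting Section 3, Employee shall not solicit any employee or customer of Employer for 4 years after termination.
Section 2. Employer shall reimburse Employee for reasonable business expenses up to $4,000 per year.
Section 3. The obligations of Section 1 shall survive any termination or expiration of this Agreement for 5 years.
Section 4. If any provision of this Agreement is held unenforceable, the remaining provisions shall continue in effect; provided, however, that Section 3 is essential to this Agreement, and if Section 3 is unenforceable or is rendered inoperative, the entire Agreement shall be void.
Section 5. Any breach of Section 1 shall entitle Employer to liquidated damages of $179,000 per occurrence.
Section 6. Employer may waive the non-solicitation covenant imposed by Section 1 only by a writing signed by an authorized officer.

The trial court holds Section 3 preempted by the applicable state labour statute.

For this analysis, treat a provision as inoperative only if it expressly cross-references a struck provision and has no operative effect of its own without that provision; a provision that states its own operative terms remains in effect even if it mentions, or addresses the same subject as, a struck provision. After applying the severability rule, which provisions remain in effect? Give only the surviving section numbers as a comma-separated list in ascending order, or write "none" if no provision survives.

Section 3 is struck. Nothing else in the Agreement is defined by reference to Section 3. Section 4 makes Section 3 an essential term, and Section 3 is the provision held invalid; under Section 4, the entire Agreement is therefore void. No provision of the Agreement survives.

none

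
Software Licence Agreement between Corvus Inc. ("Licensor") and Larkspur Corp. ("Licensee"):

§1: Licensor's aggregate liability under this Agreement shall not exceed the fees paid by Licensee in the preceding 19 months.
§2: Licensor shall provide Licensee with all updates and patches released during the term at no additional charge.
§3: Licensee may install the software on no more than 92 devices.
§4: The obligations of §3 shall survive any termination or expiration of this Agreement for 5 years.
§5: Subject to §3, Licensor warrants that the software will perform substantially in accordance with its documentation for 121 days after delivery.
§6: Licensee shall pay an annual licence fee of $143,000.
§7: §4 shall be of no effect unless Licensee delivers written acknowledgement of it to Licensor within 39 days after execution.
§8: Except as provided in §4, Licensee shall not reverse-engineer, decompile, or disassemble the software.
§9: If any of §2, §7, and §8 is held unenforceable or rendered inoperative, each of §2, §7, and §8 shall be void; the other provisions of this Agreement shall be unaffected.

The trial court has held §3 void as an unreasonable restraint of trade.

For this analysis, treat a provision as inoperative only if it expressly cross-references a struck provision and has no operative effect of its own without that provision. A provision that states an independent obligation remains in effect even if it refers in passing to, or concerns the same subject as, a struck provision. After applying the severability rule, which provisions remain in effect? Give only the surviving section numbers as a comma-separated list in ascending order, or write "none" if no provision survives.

1, 5, 6, 9

§3 is struck. The only function of §4 is the survival period for §3, so it cannot stand once §3 is removed. The only function of §7 is the acknowledgement condition for §4, so it cannot stand once §4 is removed. §5 mentions §3 but its own obligation stands independently of §3, so §5 is not affected. §9 declares §2, §7, and §8 mutually dependent; since one of them has fallen, all of them are of no effect. That brings down §2 and §8 as well. The remainder continues in force under §9. The provisions still in force are §1, §5, §6, and §9.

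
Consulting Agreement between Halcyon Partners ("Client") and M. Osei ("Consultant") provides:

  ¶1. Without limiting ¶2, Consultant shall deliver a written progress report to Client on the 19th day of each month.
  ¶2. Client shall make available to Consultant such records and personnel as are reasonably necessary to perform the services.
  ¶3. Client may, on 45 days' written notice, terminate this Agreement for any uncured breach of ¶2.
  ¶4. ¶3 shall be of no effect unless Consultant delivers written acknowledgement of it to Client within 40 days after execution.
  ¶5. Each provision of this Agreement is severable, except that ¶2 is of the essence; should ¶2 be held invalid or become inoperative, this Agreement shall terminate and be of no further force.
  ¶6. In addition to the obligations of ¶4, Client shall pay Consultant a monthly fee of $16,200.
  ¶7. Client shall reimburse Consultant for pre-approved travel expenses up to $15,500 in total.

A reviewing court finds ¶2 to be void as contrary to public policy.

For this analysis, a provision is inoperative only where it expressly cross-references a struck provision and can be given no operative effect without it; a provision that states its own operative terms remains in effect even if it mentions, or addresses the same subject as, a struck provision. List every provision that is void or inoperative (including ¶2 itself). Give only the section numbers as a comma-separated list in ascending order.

¶2 is struck. ¶3 operates only by reference to ¶2, so it falls with ¶2. The only function of ¶4 is the acknowledgement condition for ¶3, so it cannot stand once ¶3 is removed. ¶5 makes ¶2 an essential term, and ¶2 is the provision held invalid; under ¶5, the entire Agreement is therefore void. No provision of the Agreement survives.

1, 2, 3, 4, 5, 6, 7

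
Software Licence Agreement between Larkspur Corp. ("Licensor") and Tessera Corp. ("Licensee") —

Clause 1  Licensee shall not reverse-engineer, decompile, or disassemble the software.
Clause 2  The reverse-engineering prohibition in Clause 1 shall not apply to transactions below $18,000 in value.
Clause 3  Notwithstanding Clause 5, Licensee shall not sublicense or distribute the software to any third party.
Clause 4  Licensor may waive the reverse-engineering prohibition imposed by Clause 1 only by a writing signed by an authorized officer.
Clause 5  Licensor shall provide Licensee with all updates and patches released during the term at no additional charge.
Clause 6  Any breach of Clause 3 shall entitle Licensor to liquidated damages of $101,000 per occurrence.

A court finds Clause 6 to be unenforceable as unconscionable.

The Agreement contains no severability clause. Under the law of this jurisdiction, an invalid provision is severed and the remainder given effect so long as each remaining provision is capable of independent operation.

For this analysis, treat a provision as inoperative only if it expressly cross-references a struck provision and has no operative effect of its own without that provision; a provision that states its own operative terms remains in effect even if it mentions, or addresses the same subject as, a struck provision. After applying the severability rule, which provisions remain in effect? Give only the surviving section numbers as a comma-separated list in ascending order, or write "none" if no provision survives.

Clause 6 is struck. Nothing else in the Agreement is defined by reference to Clause 6. Under the stated default rule, only provisions that cannot operate independently fall away; the rest are enforced. Clause 1, Clause 2, Clause 3, Clause 4, and Clause 5 remain in effect.

1, 2, 3, 4, 5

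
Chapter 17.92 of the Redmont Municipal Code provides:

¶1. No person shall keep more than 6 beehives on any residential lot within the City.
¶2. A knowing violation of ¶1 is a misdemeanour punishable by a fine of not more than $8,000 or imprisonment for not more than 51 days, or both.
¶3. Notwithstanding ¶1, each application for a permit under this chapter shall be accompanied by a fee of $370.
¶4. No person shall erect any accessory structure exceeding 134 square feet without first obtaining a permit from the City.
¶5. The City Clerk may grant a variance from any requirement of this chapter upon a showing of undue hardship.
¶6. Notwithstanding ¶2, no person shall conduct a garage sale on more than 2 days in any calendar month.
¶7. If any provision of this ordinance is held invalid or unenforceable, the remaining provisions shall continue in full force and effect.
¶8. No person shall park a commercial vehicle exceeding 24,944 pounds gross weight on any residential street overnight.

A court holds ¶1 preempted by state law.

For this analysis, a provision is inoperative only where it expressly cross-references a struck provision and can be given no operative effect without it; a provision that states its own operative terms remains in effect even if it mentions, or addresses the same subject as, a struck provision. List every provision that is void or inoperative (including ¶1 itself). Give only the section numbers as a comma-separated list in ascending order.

1, 2

¶1 is struck. ¶2 has no operative effect of its own apart from ¶1 and is therefore inoperative. ¶6 mentions ¶2 but its own obligation stands independently of ¶2, so ¶6 is not affected. Although ¶3 refers to ¶1, its operative terms do not depend on ¶1, so it remains in effect. ¶7 is a severability clause and preserves every provision that can still be given independent effect. ¶3, ¶4, ¶5, ¶6, ¶7, and ¶8 remain in effect.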